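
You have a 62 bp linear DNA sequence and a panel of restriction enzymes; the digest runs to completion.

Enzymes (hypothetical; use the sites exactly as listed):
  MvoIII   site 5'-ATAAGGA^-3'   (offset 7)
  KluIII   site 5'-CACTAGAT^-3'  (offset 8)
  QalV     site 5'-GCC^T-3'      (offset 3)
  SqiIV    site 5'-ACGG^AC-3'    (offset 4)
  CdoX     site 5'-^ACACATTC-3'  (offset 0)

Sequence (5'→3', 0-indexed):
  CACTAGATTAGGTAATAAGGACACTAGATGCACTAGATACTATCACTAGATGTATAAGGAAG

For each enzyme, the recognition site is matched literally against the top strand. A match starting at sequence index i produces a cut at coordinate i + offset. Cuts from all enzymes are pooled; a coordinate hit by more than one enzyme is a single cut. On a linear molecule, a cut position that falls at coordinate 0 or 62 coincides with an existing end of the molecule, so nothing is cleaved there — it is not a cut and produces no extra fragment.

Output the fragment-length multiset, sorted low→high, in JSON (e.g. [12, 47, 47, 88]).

[2,8,8,9,9,13,13]

Per-enzyme occurrences:
  MvoIII ATAAGGA/7: at [14, 53] ⇒ [21, 60]
  KluIII CACTAGAT/8: at [0, 21, 30, 43] ⇒ [8, 29, 38, 51]
  QalV (GCCT, off=3): no sites
  SqiIV (ACGGAC, off=4): no sites
  CdoX (ACACATTC, off=0): no sites

All cut coordinates (distinct, sorted): [8, 21, 29, 38, 51, 60]

Fragment lengths:
  [0,8): 8 bp
  [8,21): 13 bp
  [21,29): 8 bp
  [29,38): 9 bp
  [38,51): 13 bp
  [51,60): 9 bp
  [60,62): 2 bp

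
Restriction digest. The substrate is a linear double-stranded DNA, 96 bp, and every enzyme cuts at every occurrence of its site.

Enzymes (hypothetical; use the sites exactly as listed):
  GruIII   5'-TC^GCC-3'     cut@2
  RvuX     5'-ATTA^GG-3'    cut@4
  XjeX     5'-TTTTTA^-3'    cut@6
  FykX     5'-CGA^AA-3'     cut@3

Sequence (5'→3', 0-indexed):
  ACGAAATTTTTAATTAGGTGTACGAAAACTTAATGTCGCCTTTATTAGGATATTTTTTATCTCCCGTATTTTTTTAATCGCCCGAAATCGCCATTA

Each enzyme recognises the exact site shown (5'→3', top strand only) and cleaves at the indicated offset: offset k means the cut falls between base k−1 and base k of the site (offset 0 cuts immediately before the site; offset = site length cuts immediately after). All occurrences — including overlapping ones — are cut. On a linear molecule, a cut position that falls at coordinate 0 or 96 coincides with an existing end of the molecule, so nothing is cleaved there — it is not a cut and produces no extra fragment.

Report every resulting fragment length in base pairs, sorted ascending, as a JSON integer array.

Per-enzyme occurrences:
  GruIII TCGCC/2: at [35, 77, 87] ⇒ [37, 79, 89]
  RvuX ATTAGG/4: at [12, 43] ⇒ [16, 47]
  XjeX TTTTTA/6: at [6, 53, 70] ⇒ [12, 59, 76]
  FykX CGAAA/3: at [1, 22, 82] ⇒ [4, 25, 85]

All cut coordinates (distinct, sorted): [4, 12, 16, 25, 37, 47, 59, 76, 79, 85, 89]

Fragments:
  [0,4): 4 bp
  [4,12): 8 bp
  [12,16): 4 bp
  [16,25): 9 bp
  [25,37): 12 bp
  [37,47): 10 bp
  [47,59): 12 bp
  [59,76): 17 bp
  [76,79): 3 bp
  [79,85): 6 bp
  [85,89): 4 bp
  [89,96): 7 bp

[3,4,4,4,6,7,8,9,10,12,12,17]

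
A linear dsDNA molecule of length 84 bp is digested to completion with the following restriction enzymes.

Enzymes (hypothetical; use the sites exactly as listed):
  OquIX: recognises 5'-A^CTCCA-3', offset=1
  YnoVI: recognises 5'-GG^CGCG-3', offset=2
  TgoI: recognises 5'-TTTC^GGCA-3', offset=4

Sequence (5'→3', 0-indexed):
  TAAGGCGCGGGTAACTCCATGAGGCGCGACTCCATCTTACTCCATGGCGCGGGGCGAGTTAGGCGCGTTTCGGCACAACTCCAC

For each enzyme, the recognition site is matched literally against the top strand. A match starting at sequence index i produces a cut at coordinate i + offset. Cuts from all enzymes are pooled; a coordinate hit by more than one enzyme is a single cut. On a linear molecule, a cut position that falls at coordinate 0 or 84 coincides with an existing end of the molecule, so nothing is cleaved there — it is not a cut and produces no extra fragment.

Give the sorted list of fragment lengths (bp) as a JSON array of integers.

Scan for sites:
  OquIX ACTCCA/1: at [13, 28, 38, 77] ⇒ [14, 29, 39, 78]
  YnoVI GGCGCG/2: at [3, 22, 45, 61] ⇒ [5, 24, 47, 63]
  TgoI TTTCGGCA/4: at [67] ⇒ [71]

Pooled cuts: [5, 14, 24, 29, 39, 47, 63, 71, 78]

Fragment lengths:
  [0,5): 5 bp
  [5,14): 9 bp
  [14,24): 10 bp
  [24,29): 5 bp
  [29,39): 10 bp
  [39,47): 8 bp
  [47,63): 16 bp
  [63,71): 8 bp
  [71,78): 7 bp
  [78,84): 6 bp

[5,5,6,7,8,8,9,10,10,16]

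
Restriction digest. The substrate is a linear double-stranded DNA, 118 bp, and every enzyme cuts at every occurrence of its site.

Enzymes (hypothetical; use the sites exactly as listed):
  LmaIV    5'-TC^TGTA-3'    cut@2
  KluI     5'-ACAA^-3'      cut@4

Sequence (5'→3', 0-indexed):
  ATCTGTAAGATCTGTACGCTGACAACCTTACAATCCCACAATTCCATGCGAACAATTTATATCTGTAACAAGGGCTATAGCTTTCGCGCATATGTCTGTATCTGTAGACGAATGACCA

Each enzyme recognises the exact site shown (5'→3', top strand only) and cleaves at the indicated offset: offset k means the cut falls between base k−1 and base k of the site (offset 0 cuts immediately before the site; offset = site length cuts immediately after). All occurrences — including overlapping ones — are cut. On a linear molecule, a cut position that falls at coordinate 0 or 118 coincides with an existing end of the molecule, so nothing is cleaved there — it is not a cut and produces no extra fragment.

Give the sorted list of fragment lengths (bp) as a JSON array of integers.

Site scan:
  LmaIV TCTGTA/2: at [1, 10, 61, 94, 100] ⇒ [3, 12, 63, 96, 102]
  KluI ACAA/4: at [21, 29, 37, 51, 67] ⇒ [25, 33, 41, 55, 71]

Pooled cuts: [3, 12, 25, 33, 41, 55, 63, 71, 96, 102]

Fragment lengths:
  [0,3): 3 bp
  [3,12): 9 bp
  [12,25): 13 bp
  [25,33): 8 bp
  [33,41): 8 bp
  [41,55): 14 bp
  [55,63): 8 bp
  [63,71): 8 bp
  [71,96): 25 bp
  [96,102): 6 bp
  [102,118): 16 bp

[3,6,8,8,8,8,9,13,14,16,25]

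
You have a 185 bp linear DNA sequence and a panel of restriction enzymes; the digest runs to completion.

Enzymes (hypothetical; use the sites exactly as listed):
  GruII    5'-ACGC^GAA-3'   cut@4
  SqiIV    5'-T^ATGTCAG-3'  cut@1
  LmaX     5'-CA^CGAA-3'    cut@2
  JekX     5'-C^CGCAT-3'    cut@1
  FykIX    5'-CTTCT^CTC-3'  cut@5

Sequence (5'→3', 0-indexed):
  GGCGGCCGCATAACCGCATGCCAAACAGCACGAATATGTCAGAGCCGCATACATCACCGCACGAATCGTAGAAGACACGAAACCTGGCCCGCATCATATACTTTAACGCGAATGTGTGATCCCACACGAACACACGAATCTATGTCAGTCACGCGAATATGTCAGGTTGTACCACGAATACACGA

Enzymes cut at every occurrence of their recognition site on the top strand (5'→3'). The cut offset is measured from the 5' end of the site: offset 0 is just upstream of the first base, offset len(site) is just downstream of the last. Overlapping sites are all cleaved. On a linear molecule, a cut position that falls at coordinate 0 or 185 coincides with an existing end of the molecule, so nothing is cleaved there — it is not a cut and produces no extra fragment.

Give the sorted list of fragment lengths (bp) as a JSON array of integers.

[4,5,6,7,8,8,10,11,12,13,16,16,16,16,17,20]

Per-enzyme occurrences:
  GruII ACGCGAA/4: at [105, 150] ⇒ [109, 154]
  SqiIV TATGTCAG/1: at [34, 140, 157] ⇒ [35, 141, 158]
  LmaX CACGAA/2: at [28, 59, 75, 124, 132, 172] ⇒ [30, 61, 77, 126, 134, 174]
  JekX CCGCAT/1: at [5, 13, 44, 88] ⇒ [6, 14, 45, 89]
  FykIX (CTTCTCTC, off=5): no sites

Pooled cuts: [6, 14, 30, 35, 45, 61, 77, 89, 109, 126, 134, 141, 154, 158, 174]

Fragments:
  [0,6): 6 bp
  [6,14): 8 bp
  [14,30): 16 bp
  [30,35): 5 bp
  [35,45): 10 bp
  [45,61): 16 bp
  [61,77): 16 bp
  [77,89): 12 bp
  [89,109): 20 bp
  [109,126): 17 bp
  [126,134): 8 bp
  [134,141): 7 bp
  [141,154): 13 bp
  [154,158): 4 bp
  [158,174): 16 bp
  [174,185): 11 bp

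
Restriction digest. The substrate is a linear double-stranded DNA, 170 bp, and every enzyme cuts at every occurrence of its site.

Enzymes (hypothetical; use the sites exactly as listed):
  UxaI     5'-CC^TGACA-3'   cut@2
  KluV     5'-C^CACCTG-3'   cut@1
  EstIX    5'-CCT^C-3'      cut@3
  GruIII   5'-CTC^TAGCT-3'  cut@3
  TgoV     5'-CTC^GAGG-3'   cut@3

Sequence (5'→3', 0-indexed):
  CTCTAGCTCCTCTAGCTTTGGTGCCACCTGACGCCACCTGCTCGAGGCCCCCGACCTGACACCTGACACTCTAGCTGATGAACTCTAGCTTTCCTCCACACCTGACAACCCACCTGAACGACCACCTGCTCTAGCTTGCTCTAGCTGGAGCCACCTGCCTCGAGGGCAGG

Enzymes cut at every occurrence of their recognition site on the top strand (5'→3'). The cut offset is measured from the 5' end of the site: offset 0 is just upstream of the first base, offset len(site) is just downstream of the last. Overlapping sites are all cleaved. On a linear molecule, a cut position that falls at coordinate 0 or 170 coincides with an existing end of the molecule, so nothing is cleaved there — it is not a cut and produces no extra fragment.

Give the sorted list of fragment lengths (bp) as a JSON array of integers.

[1,1,3,7,7,8,8,8,9,9,9,9,10,10,10,10,12,12,13,14]

Scan for sites:
  UxaI CCTGACA/2: at [54, 61, 100] ⇒ [56, 63, 102]
  KluV CCACCTG/1: at [23, 33, 109, 121, 150] ⇒ [24, 34, 110, 122, 151]
  EstIX CCTC/3: at [8, 92, 157] ⇒ [11, 95, 160]
  GruIII CTCTAGCT/3: at [0, 9, 68, 82, 128, 138] ⇒ [3, 12, 71, 85, 131, 141]
  TgoV CTCGAGG/3: at [40, 158] ⇒ [43, 161]

Pooled cuts: [3, 11, 12, 24, 34, 43, 56, 63, 71, 85, 95, 102, 110, 122, 131, 141, 151, 160, 161]

Fragments:
  [0,3): 3 bp
  [3,11): 8 bp
  [11,12): 1 bp
  [12,24): 12 bp
  [24,34): 10 bp
  [34,43): 9 bp
  [43,56): 13 bp
  [56,63): 7 bp
  [63,71): 8 bp
  [71,85): 14 bp
  [85,95): 10 bp
  [95,102): 7 bp
  [102,110): 8 bp
  [110,122): 12 bp
  [122,131): 9 bp
  [131,141): 10 bp
  [141,151): 10 bp
  [151,160): 9 bp
  [160,161): 1 bp
  [161,170): 9 bp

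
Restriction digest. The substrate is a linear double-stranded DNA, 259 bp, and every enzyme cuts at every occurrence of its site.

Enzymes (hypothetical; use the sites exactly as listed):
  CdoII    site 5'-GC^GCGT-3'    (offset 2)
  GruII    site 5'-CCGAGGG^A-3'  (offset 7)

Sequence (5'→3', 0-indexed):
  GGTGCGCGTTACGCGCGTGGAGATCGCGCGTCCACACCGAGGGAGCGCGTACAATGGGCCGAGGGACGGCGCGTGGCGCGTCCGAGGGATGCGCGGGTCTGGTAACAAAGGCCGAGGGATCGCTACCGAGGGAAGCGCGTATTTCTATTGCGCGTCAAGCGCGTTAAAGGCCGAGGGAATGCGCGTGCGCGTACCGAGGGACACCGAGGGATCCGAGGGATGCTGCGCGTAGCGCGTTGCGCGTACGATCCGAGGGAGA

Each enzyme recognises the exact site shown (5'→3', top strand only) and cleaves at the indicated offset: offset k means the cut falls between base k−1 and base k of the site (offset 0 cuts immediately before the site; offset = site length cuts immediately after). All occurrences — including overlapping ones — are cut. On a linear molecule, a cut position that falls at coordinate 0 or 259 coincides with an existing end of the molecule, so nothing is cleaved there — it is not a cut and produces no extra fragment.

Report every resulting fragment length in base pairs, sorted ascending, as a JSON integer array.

[3,3,4,5,5,5,6,7,7,7,7,9,9,9,10,11,12,13,14,15,16,16,17,19,30]

Scan for sites:
  CdoII GCGCGT/2: at [3, 12, 25, 44, 68, 75, 134, 149, 158, 180, 186, 224, 231, 238] ⇒ [5, 14, 27, 46, 70, 77, 136, 151, 160, 182, 188, 226, 233, 240]
  GruII CCGAGGGA/7: at [36, 58, 81, 111, 125, 170, 193, 203, 212, 249] ⇒ [43, 65, 88, 118, 132, 177, 200, 210, 219, 256]

All cut coordinates (distinct, sorted): [5, 14, 27, 43, 46, 65, 70, 77, 88, 118, 132, 136, 151, 160, 177, 182, 188, 200, 210, 219, 226, 233, 240, 256]

Fragment lengths:
  [0,5): 5 bp
  [5,14): 9 bp
  [14,27): 13 bp
  [27,43): 16 bp
  [43,46): 3 bp
  [46,65): 19 bp
  [65,70): 5 bp
  [70,77): 7 bp
  [77,88): 11 bp
  [88,118): 30 bp
  [118,132): 14 bp
  [132,136): 4 bp
  [136,151): 15 bp
  [151,160): 9 bp
  [160,177): 17 bp
  [177,182): 5 bp
  [182,188): 6 bp
  [188,200): 12 bp
  [200,210): 10 bp
  [210,219): 9 bp
  [219,226): 7 bp
  [226,233): 7 bp
  [233,240): 7 bp
  [240,256): 16 bp
  [256,259): 3 bp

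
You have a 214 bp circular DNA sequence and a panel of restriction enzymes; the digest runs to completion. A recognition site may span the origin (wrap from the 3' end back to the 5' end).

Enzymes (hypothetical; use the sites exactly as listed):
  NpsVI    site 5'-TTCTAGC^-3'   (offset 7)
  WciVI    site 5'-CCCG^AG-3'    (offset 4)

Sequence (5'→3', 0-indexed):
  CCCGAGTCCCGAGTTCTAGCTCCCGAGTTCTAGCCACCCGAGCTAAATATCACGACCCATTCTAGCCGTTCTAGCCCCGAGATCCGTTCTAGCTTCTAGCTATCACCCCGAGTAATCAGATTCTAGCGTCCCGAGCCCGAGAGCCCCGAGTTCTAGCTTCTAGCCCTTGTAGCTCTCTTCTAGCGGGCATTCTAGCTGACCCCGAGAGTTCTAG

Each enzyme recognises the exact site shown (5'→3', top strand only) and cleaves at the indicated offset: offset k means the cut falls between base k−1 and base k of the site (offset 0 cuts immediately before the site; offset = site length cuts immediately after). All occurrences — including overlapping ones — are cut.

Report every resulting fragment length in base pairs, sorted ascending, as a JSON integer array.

Scan for sites:
  NpsVI TTCTAGC/7: at [13, 27, 59, 68, 86, 93, 120, 150, 157, 177, 189, 208] ⇒ [1, 20, 34, 66, 75, 93, 100, 127, 157, 164, 184, 196]
  WciVI CCCGAG/4: at [0, 7, 21, 36, 75, 106, 129, 135, 144, 200] ⇒ [4, 11, 25, 40, 79, 110, 133, 139, 148, 204]

All cut coordinates (distinct, sorted): [1, 4, 11, 20, 25, 34, 40, 66, 75, 79, 93, 100, 110, 127, 133, 139, 148, 157, 164, 184, 196, 204]

Fragment lengths:
  1→4: 3 bp
  4→11: 7 bp
  11→20: 9 bp
  20→25: 5 bp
  25→34: 9 bp
  34→40: 6 bp
  40→66: 26 bp
  66→75: 9 bp
  75→79: 4 bp
  79→93: 14 bp
  93→100: 7 bp
  100→110: 10 bp
  110→127: 17 bp
  127→133: 6 bp
  133→139: 6 bp
  139→148: 9 bp
  148→157: 9 bp
  157→164: 7 bp
  164→184: 20 bp
  184→196: 12 bp
  196→204: 8 bp
  204→1 (wrap): 214-204+1 = 11 bp

[3,4,5,6,6,6,7,7,7,8,9,9,9,9,9,10,11,12,14,17,20,26]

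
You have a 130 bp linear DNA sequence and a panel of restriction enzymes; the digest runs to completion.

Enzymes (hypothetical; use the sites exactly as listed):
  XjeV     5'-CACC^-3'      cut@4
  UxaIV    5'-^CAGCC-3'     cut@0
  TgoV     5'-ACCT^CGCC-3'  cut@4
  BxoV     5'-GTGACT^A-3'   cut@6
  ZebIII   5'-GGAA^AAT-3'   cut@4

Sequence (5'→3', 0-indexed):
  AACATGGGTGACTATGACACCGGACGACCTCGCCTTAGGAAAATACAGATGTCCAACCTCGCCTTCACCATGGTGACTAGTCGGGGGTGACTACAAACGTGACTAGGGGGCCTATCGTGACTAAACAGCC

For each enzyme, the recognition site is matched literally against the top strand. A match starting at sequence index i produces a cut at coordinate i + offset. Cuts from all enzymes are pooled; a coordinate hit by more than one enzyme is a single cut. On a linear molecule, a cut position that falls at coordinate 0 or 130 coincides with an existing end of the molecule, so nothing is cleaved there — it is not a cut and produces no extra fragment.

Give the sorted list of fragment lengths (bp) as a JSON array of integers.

[3,5,8,9,9,10,11,12,13,14,18,18]

Site scan:
  XjeV (CACC, off=4): starts [17, 65] → cuts [21, 69]
  UxaIV (CAGCC, off=0): starts [125] → cuts [125]
  TgoV (ACCTCGCC, off=4): starts [26, 55] → cuts [30, 59]
  BxoV (GTGACTA, off=6): starts [7, 72, 86, 98, 116] → cuts [13, 78, 92, 104, 122]
  ZebIII (GGAAAAT, off=4): starts [37] → cuts [41]

All cut coordinates (distinct, sorted): [13, 21, 30, 41, 59, 69, 78, 92, 104, 122, 125]

Fragments:
  [0,13): 13 bp
  [13,21): 8 bp
  [21,30): 9 bp
  [30,41): 11 bp
  [41,59): 18 bp
  [59,69): 10 bp
  [69,78): 9 bp
  [78,92): 14 bp
  [92,104): 12 bp
  [104,122): 18 bp
  [122,125): 3 bp
  [125,130): 5 bp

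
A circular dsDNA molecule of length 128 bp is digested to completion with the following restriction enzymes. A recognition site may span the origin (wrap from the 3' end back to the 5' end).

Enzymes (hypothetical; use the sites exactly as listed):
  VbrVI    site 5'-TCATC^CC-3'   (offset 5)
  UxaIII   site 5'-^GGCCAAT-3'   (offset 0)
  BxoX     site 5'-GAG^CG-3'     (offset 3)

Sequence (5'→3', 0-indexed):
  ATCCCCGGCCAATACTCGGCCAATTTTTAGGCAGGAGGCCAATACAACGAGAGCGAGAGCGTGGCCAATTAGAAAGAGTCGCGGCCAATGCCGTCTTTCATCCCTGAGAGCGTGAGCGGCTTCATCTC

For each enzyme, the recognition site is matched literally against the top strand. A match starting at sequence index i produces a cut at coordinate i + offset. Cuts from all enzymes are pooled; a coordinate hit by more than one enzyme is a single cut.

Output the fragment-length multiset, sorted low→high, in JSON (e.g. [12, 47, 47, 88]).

Per-enzyme occurrences:
  VbrVI TCATCCC/5: at [97, 126] ⇒ [3, 102]
  UxaIII GGCCAAT/0: at [6, 17, 36, 62, 82] ⇒ [6, 17, 36, 62, 82]
  BxoX GAGCG/3: at [50, 56, 107, 113] ⇒ [53, 59, 110, 116]

All cut coordinates (distinct, sorted): [3, 6, 17, 36, 53, 59, 62, 82, 102, 110, 116]

Fragments:
  3→6: 3 bp
  6→17: 11 bp
  17→36: 19 bp
  36→53: 17 bp
  53→59: 6 bp
  59→62: 3 bp
  62→82: 20 bp
  82→102: 20 bp
  102→110: 8 bp
  110→116: 6 bp
  116→3 (wrap): 128-116+3 = 15 bp

[3,3,6,6,8,11,15,17,19,20,20]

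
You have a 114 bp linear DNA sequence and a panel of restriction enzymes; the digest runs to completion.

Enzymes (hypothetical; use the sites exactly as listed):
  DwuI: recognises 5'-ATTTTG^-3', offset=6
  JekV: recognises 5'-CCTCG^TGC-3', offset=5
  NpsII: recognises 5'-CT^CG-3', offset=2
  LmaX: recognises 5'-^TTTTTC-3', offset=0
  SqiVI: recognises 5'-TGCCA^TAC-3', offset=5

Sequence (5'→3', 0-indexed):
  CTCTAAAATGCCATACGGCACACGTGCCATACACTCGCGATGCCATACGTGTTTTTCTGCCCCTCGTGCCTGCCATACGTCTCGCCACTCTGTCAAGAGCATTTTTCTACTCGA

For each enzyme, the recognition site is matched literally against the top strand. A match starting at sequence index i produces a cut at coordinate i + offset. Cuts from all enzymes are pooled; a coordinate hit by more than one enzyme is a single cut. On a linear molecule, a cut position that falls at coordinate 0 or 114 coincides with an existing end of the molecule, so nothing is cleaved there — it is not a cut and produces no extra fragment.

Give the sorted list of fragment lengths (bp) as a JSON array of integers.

Scan for sites:
  DwuI (ATTTTG, off=6): no sites
  JekV CCTCGTGC/5: at [61] ⇒ [66]
  NpsII CTCG/2: at [33, 62, 80, 109] ⇒ [35, 64, 82, 111]
  LmaX TTTTTC/0: at [51, 101] ⇒ [51, 101]
  SqiVI TGCCATAC/5: at [8, 24, 40, 70] ⇒ [13, 29, 45, 75]

All cut coordinates (distinct, sorted): [13, 29, 35, 45, 51, 64, 66, 75, 82, 101, 111]

Fragment lengths:
  [0,13): 13 bp
  [13,29): 16 bp
  [29,35): 6 bp
  [35,45): 10 bp
  [45,51): 6 bp
  [51,64): 13 bp
  [64,66): 2 bp
  [66,75): 9 bp
  [75,82): 7 bp
  [82,101): 19 bp
  [101,111): 10 bp
  [111,114): 3 bp

[2,3,6,6,7,9,10,10,13,13,16,19]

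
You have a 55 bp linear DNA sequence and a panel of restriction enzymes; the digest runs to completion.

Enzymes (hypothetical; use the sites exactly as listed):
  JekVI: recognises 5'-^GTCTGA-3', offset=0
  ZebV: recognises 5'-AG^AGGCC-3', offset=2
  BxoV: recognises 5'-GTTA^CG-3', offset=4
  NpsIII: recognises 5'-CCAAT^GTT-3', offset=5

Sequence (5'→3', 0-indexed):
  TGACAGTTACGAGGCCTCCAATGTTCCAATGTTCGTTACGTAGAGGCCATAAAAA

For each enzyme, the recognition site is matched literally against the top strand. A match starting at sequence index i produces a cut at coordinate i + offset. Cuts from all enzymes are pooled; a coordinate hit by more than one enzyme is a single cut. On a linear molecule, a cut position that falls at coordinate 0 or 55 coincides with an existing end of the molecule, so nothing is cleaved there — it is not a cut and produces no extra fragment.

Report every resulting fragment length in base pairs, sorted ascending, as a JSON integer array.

[5,8,8,9,12,13]

Per-enzyme occurrences:
  JekVI (GTCTGA, off=0): no sites
  ZebV AGAGGCC/2: at [41] ⇒ [43]
  BxoV GTTACG/4: at [5, 34] ⇒ [9, 38]
  NpsIII CCAATGTT/5: at [17, 25] ⇒ [22, 30]

Pooled cuts: [9, 22, 30, 38, 43]

Fragment lengths:
  [0,9): 9 bp
  [9,22): 13 bp
  [22,30): 8 bp
  [30,38): 8 bp
  [38,43): 5 bp
  [43,55): 12 bp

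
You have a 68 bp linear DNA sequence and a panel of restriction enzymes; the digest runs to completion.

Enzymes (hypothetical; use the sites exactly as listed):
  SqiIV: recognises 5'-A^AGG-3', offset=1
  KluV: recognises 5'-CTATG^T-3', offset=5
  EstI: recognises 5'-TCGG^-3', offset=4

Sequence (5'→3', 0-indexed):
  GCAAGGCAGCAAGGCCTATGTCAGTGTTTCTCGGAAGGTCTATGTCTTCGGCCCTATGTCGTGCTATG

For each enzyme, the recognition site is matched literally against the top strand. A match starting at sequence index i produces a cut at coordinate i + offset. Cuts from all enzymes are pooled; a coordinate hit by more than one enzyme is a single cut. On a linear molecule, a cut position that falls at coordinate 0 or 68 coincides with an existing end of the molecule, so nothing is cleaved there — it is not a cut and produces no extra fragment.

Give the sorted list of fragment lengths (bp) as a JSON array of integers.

Site scan:
  SqiIV (AAGG, off=1): starts [2, 10, 34] → cuts [3, 11, 35]
  KluV (CTATGT, off=5): starts [15, 39, 53] → cuts [20, 44, 58]
  EstI (TCGG, off=4): starts [30, 47] → cuts [34, 51]

Pooled cuts: [3, 11, 20, 34, 35, 44, 51, 58]

Fragments:
  [0,3): 3 bp
  [3,11): 8 bp
  [11,20): 9 bp
  [20,34): 14 bp
  [34,35): 1 bp
  [35,44): 9 bp
  [44,51): 7 bp
  [51,58): 7 bp
  [58,68): 10 bp

[1,3,7,7,8,9,9,10,14]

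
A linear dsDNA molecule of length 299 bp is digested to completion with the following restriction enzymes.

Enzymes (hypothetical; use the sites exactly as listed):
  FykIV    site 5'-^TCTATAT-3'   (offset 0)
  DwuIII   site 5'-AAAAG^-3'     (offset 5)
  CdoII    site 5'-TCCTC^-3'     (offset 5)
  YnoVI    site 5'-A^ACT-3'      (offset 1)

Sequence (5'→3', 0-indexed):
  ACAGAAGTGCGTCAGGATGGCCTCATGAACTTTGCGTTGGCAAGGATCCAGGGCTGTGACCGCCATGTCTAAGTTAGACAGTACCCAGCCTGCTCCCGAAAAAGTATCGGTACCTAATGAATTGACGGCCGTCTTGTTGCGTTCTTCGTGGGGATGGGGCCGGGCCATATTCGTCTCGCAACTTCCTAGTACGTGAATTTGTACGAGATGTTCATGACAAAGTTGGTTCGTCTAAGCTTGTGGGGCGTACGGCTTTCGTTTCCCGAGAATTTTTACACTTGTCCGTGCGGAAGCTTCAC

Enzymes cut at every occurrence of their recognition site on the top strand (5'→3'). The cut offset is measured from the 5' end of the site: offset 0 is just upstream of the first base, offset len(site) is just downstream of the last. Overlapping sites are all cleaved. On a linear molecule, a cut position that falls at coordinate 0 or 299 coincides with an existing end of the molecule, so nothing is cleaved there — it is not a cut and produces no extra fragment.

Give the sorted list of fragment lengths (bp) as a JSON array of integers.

[28,76,76,119]

Per-enzyme occurrences:
  FykIV (TCTATAT, off=0): no sites
  DwuIII AAAAG/5: at [99] ⇒ [104]
  CdoII (TCCTC, off=5): no sites
  YnoVI AACT/1: at [27, 179] ⇒ [28, 180]

Pooled cuts: [28, 104, 180]

Fragments:
  [0,28): 28 bp
  [28,104): 76 bp
  [104,180): 76 bp
  [180,299): 119 bp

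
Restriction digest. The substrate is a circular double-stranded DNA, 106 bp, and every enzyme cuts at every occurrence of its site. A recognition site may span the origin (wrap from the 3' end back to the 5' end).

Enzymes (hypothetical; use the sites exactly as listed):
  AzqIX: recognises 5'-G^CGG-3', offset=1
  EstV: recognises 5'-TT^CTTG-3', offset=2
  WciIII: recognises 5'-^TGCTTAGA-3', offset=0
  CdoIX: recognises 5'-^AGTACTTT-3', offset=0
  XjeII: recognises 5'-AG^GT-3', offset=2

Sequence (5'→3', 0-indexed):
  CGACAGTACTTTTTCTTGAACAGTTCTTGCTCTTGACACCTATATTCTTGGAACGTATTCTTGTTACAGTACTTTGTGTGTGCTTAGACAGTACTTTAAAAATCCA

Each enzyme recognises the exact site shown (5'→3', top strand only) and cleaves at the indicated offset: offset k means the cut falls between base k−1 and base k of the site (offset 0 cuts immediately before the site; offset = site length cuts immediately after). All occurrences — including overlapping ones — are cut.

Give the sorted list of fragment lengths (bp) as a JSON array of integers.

[8,9,10,11,13,13,21,21]

Scan for sites:
  AzqIX (GCGG, off=1): no sites
  EstV (TTCTTG, off=2): starts [12, 23, 44, 57] → cuts [14, 25, 46, 59]
  WciIII (TGCTTAGA, off=0): starts [80] → cuts [80]
  CdoIX (AGTACTTT, off=0): starts [4, 67, 89] → cuts [4, 67, 89]
  XjeII (AGGT, off=2): no sites

All cut coordinates (distinct, sorted): [4, 14, 25, 46, 59, 67, 80, 89]

Fragments:
  4→14: 10 bp
  14→25: 11 bp
  25→46: 21 bp
  46→59: 13 bp
  59→67: 8 bp
  67→80: 13 bp
  80→89: 9 bp
  89→4 (wrap): 106-89+4 = 21 bp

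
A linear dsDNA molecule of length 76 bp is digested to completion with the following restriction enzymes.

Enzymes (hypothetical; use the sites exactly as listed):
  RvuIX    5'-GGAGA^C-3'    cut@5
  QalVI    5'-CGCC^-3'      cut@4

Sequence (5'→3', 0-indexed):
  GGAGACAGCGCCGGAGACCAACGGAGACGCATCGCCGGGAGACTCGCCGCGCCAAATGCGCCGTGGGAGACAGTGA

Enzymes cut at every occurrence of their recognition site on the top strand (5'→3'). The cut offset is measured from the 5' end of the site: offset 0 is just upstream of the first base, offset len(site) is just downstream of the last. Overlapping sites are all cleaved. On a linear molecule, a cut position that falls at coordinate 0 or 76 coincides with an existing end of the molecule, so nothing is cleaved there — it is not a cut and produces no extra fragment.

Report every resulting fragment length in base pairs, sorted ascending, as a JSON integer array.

[5,5,5,6,6,6,7,8,9,9,10]

Per-enzyme occurrences:
  RvuIX (GGAGAC, off=5): starts [0, 12, 22, 37, 65] → cuts [5, 17, 27, 42, 70]
  QalVI (CGCC, off=4): starts [8, 32, 44, 49, 58] → cuts [12, 36, 48, 53, 62]

Pooled cuts: [5, 12, 17, 27, 36, 42, 48, 53, 62, 70]

Fragments:
  [0,5): 5 bp
  [5,12): 7 bp
  [12,17): 5 bp
  [17,27): 10 bp
  [27,36): 9 bp
  [36,42): 6 bp
  [42,48): 6 bp
  [48,53): 5 bp
  [53,62): 9 bp
  [62,70): 8 bp
  [70,76): 6 bp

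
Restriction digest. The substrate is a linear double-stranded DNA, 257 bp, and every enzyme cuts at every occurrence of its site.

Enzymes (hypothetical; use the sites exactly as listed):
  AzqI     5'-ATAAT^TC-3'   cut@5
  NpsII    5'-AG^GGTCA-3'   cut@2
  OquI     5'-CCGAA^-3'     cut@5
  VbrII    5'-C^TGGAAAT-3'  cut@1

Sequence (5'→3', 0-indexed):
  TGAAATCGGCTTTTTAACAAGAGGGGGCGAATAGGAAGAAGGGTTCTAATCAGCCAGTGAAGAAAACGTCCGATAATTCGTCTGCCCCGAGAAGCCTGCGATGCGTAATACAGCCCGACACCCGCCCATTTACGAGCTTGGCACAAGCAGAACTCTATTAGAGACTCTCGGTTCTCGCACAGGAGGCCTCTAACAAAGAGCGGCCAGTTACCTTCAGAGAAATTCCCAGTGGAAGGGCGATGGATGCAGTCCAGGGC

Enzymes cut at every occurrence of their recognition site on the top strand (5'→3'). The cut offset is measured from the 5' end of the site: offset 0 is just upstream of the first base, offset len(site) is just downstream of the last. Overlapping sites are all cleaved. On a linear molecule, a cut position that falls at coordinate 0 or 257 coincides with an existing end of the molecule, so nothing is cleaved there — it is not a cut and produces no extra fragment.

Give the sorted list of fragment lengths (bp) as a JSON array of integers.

[77,180]

Scan for sites:
  AzqI ATAATTC/5: at [72] ⇒ [77]
  NpsII (AGGGTCA, off=2): no sites
  OquI (CCGAA, off=5): no sites
  VbrII (CTGGAAAT, off=1): no sites

Pooled cuts: [77]

Fragments:
  [0,77): 77 bp
  [77,257): 180 bp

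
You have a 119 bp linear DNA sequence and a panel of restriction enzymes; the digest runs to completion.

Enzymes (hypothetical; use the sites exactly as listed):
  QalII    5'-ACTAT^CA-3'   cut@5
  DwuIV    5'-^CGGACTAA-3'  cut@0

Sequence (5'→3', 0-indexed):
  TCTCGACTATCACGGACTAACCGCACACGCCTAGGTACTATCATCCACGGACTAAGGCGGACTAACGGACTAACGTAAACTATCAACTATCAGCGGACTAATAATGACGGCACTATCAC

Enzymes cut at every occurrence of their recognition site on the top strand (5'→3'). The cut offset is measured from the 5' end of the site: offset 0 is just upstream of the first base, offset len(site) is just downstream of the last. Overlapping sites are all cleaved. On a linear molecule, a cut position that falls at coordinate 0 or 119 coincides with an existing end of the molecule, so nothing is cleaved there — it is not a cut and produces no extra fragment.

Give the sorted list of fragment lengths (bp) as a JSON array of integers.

[2,3,3,6,7,8,10,10,18,23,29]

Per-enzyme occurrences:
  QalII ACTATCA/5: at [5, 36, 78, 85, 111] ⇒ [10, 41, 83, 90, 116]
  DwuIV CGGACTAA/0: at [12, 47, 57, 65, 93] ⇒ [12, 47, 57, 65, 93]

All cut coordinates (distinct, sorted): [10, 12, 41, 47, 57, 65, 83, 90, 93, 116]

Fragment lengths:
  [0,10): 10 bp
  [10,12): 2 bp
  [12,41): 29 bp
  [41,47): 6 bp
  [47,57): 10 bp
  [57,65): 8 bp
  [65,83): 18 bp
  [83,90): 7 bp
  [90,93): 3 bp
  [93,116): 23 bp
  [116,119): 3 bp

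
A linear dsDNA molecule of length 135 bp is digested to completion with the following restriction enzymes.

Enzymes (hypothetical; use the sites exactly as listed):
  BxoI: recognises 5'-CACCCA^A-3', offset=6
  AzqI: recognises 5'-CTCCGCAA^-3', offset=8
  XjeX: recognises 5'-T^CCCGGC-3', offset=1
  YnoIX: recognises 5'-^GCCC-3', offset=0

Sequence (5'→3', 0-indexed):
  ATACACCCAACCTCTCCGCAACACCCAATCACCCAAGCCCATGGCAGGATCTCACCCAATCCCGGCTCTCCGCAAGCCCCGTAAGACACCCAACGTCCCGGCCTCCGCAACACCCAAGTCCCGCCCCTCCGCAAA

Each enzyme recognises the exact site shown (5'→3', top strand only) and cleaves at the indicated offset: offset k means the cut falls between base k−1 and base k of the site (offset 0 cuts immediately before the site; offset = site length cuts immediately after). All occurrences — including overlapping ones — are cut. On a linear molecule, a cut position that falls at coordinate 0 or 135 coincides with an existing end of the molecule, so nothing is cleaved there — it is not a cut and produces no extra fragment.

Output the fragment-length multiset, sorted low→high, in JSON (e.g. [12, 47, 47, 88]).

Per-enzyme occurrences:
  BxoI (CACCCAA, off=6): starts [3, 21, 29, 52, 86, 110] → cuts [9, 27, 35, 58, 92, 116]
  AzqI (CTCCGCAA, off=8): starts [13, 67, 102, 126] → cuts [21, 75, 110, 134]
  XjeX (TCCCGGC, off=1): starts [59, 95] → cuts [60, 96]
  YnoIX (GCCC, off=0): starts [36, 75, 122] → cuts [36, 75, 122]

Pooled cuts: [9, 21, 27, 35, 36, 58, 60, 75, 92, 96, 110, 116, 122, 134]

Fragment lengths:
  [0,9): 9 bp
  [9,21): 12 bp
  [21,27): 6 bp
  [27,35): 8 bp
  [35,36): 1 bp
  [36,58): 22 bp
  [58,60): 2 bp
  [60,75): 15 bp
  [75,92): 17 bp
  [92,96): 4 bp
  [96,110): 14 bp
  [110,116): 6 bp
  [116,122): 6 bp
  [122,134): 12 bp
  [134,135): 1 bp

[1,1,2,4,6,6,6,8,9,12,12,14,15,17,22]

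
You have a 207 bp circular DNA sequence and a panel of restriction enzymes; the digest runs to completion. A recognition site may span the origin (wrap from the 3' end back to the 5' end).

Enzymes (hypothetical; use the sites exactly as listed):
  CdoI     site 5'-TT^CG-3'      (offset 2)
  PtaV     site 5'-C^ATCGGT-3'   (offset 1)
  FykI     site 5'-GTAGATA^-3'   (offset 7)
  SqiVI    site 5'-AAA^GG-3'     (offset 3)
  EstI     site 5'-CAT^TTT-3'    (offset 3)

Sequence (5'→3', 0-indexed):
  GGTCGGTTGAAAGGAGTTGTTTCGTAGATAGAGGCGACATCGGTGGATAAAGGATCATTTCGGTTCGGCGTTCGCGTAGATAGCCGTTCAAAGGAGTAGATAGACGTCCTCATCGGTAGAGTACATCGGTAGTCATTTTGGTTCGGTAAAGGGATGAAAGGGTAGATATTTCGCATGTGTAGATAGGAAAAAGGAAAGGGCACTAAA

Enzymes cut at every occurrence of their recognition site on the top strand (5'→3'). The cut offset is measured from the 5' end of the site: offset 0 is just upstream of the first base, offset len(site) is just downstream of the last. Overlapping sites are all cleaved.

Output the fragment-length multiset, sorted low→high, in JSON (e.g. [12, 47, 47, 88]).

[3,5,5,7,7,7,7,8,8,9,9,9,9,10,10,10,10,10,12,12,13,13,14]

Per-enzyme occurrences:
  CdoI (TTCG, off=2): starts [20, 58, 63, 70, 141, 169] → cuts [22, 60, 65, 72, 143, 171]
  PtaV (CATCGGT, off=1): starts [37, 110, 123] → cuts [38, 111, 124]
  FykI (GTAGATA, off=7): starts [23, 75, 95, 161, 178] → cuts [30, 82, 102, 168, 185]
  SqiVI (AAAGG, off=3): starts [9, 48, 89, 147, 156, 189, 194, 204] → cuts [0, 12, 51, 92, 150, 159, 192, 197]
  EstI (CATTTT, off=3): starts [133] → cuts [136]

Pooled cuts: [0, 12, 22, 30, 38, 51, 60, 65, 72, 82, 92, 102, 111, 124, 136, 143, 150, 159, 168, 171, 185, 192, 197]

Fragment lengths:
  0→12: 12 bp
  12→22: 10 bp
  22→30: 8 bp
  30→38: 8 bp
  38→51: 13 bp
  51→60: 9 bp
  60→65: 5 bp
  65→72: 7 bp
  72→82: 10 bp
  82→92: 10 bp
  92→102: 10 bp
  102→111: 9 bp
  111→124: 13 bp
  124→136: 12 bp
  136→143: 7 bp
  143→150: 7 bp
  150→159: 9 bp
  159→168: 9 bp
  168→171: 3 bp
  171→185: 14 bp
  185→192: 7 bp
  192→197: 5 bp
  197→0 (wrap): 207-197+0 = 10 bp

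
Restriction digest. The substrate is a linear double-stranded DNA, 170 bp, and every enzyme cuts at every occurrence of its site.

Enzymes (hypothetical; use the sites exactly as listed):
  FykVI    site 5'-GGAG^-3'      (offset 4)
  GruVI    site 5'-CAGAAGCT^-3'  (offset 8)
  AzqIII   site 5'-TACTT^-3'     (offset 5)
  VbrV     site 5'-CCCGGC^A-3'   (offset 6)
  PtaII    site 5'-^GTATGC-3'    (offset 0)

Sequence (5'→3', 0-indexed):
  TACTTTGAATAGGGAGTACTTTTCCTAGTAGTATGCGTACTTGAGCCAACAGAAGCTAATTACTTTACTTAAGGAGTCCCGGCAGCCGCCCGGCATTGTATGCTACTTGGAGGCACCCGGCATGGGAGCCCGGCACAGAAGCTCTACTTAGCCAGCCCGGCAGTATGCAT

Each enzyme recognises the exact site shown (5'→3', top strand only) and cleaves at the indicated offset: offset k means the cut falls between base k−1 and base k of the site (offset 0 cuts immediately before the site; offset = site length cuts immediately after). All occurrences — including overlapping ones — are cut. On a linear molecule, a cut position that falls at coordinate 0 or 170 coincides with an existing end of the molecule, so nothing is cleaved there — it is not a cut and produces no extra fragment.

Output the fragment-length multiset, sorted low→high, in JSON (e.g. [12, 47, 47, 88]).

Site scan:
  FykVI (GGAG, off=4): starts [12, 72, 108, 124] → cuts [16, 76, 112, 128]
  GruVI (CAGAAGCT, off=8): starts [49, 135] → cuts [57, 143]
  AzqIII (TACTT, off=5): starts [0, 16, 37, 60, 65, 103, 144] → cuts [5, 21, 42, 65, 70, 108, 149]
  VbrV (CCCGGCA, off=6): starts [77, 88, 115, 128, 155] → cuts [83, 94, 121, 134, 161]
  PtaII (GTATGC, off=0): starts [30, 97, 162] → cuts [30, 97, 162]

Pooled cuts: [5, 16, 21, 30, 42, 57, 65, 70, 76, 83, 94, 97, 108, 112, 121, 128, 134, 143, 149, 161, 162]

Fragments:
  [0,5): 5 bp
  [5,16): 11 bp
  [16,21): 5 bp
  [21,30): 9 bp
  [30,42): 12 bp
  [42,57): 15 bp
  [57,65): 8 bp
  [65,70): 5 bp
  [70,76): 6 bp
  [76,83): 7 bp
  [83,94): 11 bp
  [94,97): 3 bp
  [97,108): 11 bp
  [108,112): 4 bp
  [112,121): 9 bp
  [121,128): 7 bp
  [128,134): 6 bp
  [134,143): 9 bp
  [143,149): 6 bp
  [149,161): 12 bp
  [161,162): 1 bp
  [162,170): 8 bp

[1,3,4,5,5,5,6,6,6,7,7,8,8,9,9,9,11,11,11,12,12,15]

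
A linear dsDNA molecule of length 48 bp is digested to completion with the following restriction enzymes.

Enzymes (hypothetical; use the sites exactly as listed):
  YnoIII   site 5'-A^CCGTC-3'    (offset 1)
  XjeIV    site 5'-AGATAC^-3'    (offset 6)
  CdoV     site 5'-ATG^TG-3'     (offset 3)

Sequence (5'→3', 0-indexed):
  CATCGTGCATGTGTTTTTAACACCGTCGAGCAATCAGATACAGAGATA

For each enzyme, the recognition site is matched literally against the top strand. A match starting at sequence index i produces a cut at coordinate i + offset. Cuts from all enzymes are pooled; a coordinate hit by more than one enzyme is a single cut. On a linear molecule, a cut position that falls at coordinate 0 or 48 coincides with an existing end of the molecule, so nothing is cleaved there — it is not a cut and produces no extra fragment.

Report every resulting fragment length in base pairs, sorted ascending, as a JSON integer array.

Per-enzyme occurrences:
  YnoIII (ACCGTC, off=1): starts [21] → cuts [22]
  XjeIV (AGATAC, off=6): starts [35] → cuts [41]
  CdoV (ATGTG, off=3): starts [8] → cuts [11]

Pooled cuts: [11, 22, 41]

Fragments:
  [0,11): 11 bp
  [11,22): 11 bp
  [22,41): 19 bp
  [41,48): 7 bp

[7,11,11,19]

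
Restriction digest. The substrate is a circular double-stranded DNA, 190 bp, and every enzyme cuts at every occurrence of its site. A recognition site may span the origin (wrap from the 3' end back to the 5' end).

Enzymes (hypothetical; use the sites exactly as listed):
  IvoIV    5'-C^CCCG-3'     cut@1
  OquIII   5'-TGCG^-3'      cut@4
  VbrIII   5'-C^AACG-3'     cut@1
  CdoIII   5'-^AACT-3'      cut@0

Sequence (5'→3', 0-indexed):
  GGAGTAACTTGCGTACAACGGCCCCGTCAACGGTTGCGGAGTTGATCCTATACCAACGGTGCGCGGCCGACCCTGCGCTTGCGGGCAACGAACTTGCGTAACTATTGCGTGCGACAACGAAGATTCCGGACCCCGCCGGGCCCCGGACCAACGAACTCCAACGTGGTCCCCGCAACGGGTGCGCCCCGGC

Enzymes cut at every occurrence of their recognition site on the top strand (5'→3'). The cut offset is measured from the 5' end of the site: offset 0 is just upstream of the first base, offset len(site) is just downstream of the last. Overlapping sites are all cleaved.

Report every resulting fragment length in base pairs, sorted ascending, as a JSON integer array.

[1,1,2,3,3,4,4,4,5,6,6,6,6,8,8,8,9,9,10,10,10,10,11,14,16,16]

Site scan:
  IvoIV CCCCG/1: at [21, 130, 140, 167, 183] ⇒ [22, 131, 141, 168, 184]
  OquIII TGCG/4: at [9, 34, 59, 73, 79, 94, 105, 109, 179] ⇒ [13, 38, 63, 77, 83, 98, 109, 113, 183]
  VbrIII CAACG/1: at [15, 27, 53, 85, 114, 148, 158, 172] ⇒ [16, 28, 54, 86, 115, 149, 159, 173]
  CdoIII AACT/0: at [5, 90, 99, 153] ⇒ [5, 90, 99, 153]

All cut coordinates (distinct, sorted): [5, 13, 16, 22, 28, 38, 54, 63, 77, 83, 86, 90, 98, 99, 109, 113, 115, 131, 141, 149, 153, 159, 168, 173, 183, 184]

Fragment lengths:
  5→13: 8 bp
  13→16: 3 bp
  16→22: 6 bp
  22→28: 6 bp
  28→38: 10 bp
  38→54: 16 bp
  54→63: 9 bp
  63→77: 14 bp
  77→83: 6 bp
  83→86: 3 bp
  86→90: 4 bp
  90→98: 8 bp
  98→99: 1 bp
  99→109: 10 bp
  109→113: 4 bp
  113→115: 2 bp
  115→131: 16 bp
  131→141: 10 bp
  141→149: 8 bp
  149→153: 4 bp
  153→159: 6 bp
  159→168: 9 bp
  168→173: 5 bp
  173→183: 10 bp
  183→184: 1 bp
  184→5 (wrap): 190-184+5 = 11 bp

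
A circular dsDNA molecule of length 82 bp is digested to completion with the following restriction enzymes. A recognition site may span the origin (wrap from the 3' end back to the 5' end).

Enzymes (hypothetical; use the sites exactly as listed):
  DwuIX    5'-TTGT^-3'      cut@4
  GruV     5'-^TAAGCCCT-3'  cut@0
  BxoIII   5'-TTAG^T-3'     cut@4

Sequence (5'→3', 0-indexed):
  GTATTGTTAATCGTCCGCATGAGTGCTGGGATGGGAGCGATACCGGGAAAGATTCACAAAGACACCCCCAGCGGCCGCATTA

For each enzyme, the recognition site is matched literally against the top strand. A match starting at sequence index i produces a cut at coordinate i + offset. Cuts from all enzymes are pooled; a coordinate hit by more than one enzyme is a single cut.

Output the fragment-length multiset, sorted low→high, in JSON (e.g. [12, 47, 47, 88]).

Scan for sites:
  DwuIX TTGT/4: at [3] ⇒ [7]
  GruV (TAAGCCCT, off=0): no sites
  BxoIII TTAGT/4: at [79] ⇒ [1]

All cut coordinates (distinct, sorted): [1, 7]

Fragments:
  1→7: 6 bp
  7→1 (wrap): 82-7+1 = 76 bp

[6,76]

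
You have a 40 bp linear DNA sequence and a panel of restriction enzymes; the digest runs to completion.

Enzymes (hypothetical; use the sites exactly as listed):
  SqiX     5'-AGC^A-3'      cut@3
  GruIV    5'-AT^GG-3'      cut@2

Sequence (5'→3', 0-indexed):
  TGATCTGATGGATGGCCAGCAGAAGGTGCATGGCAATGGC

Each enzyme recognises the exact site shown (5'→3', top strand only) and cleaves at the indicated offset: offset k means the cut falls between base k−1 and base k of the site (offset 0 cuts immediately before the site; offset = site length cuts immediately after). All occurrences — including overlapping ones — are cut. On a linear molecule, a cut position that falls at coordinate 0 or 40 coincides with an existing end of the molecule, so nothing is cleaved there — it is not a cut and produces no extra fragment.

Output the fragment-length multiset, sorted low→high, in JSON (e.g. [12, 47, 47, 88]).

Per-enzyme occurrences:
  SqiX (AGCA, off=3): starts [17] → cuts [20]
  GruIV (ATGG, off=2): starts [7, 11, 29, 35] → cuts [9, 13, 31, 37]

Pooled cuts: [9, 13, 20, 31, 37]

Fragment lengths:
  [0,9): 9 bp
  [9,13): 4 bp
  [13,20): 7 bp
  [20,31): 11 bp
  [31,37): 6 bp
  [37,40): 3 bp

[3,4,6,7,9,11]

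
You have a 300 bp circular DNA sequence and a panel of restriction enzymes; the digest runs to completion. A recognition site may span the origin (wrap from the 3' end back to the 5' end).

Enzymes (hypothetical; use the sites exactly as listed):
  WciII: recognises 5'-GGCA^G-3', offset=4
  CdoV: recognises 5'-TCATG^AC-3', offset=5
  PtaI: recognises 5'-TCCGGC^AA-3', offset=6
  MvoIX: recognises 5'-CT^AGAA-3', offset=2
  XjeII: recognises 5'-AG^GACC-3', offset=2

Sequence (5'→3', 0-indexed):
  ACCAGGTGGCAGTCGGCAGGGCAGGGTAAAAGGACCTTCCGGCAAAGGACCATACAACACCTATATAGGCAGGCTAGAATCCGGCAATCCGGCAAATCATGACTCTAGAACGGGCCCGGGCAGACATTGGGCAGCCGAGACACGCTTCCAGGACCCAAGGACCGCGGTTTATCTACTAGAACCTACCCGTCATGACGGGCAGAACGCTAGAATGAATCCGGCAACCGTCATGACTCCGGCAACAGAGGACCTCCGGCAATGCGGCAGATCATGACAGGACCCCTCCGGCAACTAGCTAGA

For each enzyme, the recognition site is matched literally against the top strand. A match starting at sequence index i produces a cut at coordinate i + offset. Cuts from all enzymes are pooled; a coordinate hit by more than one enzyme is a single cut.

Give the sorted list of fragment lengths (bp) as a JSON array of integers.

[4,4,4,5,5,7,7,7,7,7,8,8,8,8,8,9,9,10,10,10,11,11,12,14,14,16,17,18,18,24]

Scan for sites:
  WciII (GGCAG, off=4): starts [7, 14, 19, 67, 118, 129, 197, 262] → cuts [11, 18, 23, 71, 122, 133, 201, 266]
  CdoV (TCATGAC, off=5): starts [96, 189, 227, 268] → cuts [101, 194, 232, 273]
  PtaI (TCCGGCAA, off=6): starts [37, 79, 87, 216, 234, 251, 283] → cuts [43, 85, 93, 222, 240, 257, 289]
  MvoIX (CTAGAA, off=2): starts [73, 104, 175, 206, 295] → cuts [75, 106, 177, 208, 297]
  XjeII (AGGACC, off=2): starts [30, 45, 149, 157, 245, 275] → cuts [32, 47, 151, 159, 247, 277]

All cut coordinates (distinct, sorted): [11, 18, 23, 32, 43, 47, 71, 75, 85, 93, 101, 106, 122, 133, 151, 159, 177, 194, 201, 208, 222, 232, 240, 247, 257, 266, 273, 277, 289, 297]

Fragment lengths:
  11→18: 7 bp
  18→23: 5 bp
  23→32: 9 bp
  32→43: 11 bp
  43→47: 4 bp
  47→71: 24 bp
  71→75: 4 bp
  75→85: 10 bp
  85→93: 8 bp
  93→101: 8 bp
  101→106: 5 bp
  106→122: 16 bp
  122→133: 11 bp
  133→151: 18 bp
  151→159: 8 bp
  159→177: 18 bp
  177→194: 17 bp
  194→201: 7 bp
  201→208: 7 bp
  208→222: 14 bp
  222→232: 10 bp
  232→240: 8 bp
  240→247: 7 bp
  247→257: 10 bp
  257→266: 9 bp
  266→273: 7 bp
  273→277: 4 bp
  277→289: 12 bp
  289→297: 8 bp
  297→11 (wrap): 300-297+11 = 14 bp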